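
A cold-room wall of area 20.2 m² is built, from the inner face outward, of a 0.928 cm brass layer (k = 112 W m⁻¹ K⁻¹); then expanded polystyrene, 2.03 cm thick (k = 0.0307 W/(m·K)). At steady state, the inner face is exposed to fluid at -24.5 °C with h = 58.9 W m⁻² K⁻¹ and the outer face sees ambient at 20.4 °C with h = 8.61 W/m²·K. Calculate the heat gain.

Resistance network (inner→outer):
  R_conv,in = 1/(hA) = 1/(58.9·20.2) = 8.405×10^-4 K/W
  R_brass = L/(kA) = 0.00928/(112·20.2) = 4.102×10^-6 K/W
  R_expanded polystyrene = L/(kA) = 0.0203/(0.0307·20.2) = 0.03273 K/W
  R_conv,out = 1/(hA) = 1/(8.61·20.2) = 0.005750 K/W
ΣR = 8.405×10^-4 + 4.102×10^-6 + 0.03273 + 0.005750 = 0.03932 K/W
Q = ΔT/ΣR = (-24.5 °C − 20.4 °C)/0.03932 = -1140 W
(Negative Q ⇒ heat flows inward; heat gain = 1140 W.)

Q = 1140 W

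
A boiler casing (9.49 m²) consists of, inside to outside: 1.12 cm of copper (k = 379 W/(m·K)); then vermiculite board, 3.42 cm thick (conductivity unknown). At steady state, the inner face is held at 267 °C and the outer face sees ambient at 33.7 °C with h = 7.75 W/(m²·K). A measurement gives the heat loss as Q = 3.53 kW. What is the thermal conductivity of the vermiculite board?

ΣR = ΔT/Q = |267 − 33.7|/3530 = 0.06609 K/W
Known resistances:
  R_copper = L/(kA) = 0.0112/(379·9.49) = 3.114×10^-6 K/W
  R_conv,out = 1/(hA) = 1/(7.75·9.49) = 0.01360 K/W
R_vermiculite board = ΣR − ΣR_known = 0.06609 − 0.01360 = 0.05249 K/W
L/(kA) = 0.05249 ⇒ k = 0.0342/(0.05249·9.49) = 0.0687 W/m·K

k = 0.0687 W/m·K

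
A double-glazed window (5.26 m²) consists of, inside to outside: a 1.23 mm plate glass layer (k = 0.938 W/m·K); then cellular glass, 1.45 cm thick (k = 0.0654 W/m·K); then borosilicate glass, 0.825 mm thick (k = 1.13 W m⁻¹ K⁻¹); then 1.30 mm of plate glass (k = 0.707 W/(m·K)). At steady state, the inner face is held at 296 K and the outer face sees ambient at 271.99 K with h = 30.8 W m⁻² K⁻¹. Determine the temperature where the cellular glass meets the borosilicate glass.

T = 275.25 K

Resistance network (inner→outer):
  R_plate glass = L/(kA) = 0.00123/(0.938·5.26) = 2.493×10^-4 K/W
  R_cellular glass = L/(kA) = 0.0145/(0.0654·5.26) = 0.04215 K/W
  R_borosilicate glass = L/(kA) = 8.25×10^-4/(1.13·5.26) = 1.388×10^-4 K/W
  R_plate glass = L/(kA) = 0.00130/(0.707·5.26) = 3.496×10^-4 K/W
  R_conv,out = 1/(hA) = 1/(30.8·5.26) = 0.006173 K/W
ΣR = 2.493×10^-4 + 0.04215 + 1.388×10^-4 + 3.496×10^-4 + 0.006173 = 0.04906 K/W
Q = ΔT/ΣR = (296 K − 271.99 K)/0.04906 = 489.4 W
From the inner boundary to the cellular glass/borosilicate glass interface, ΣR_partial = 0.04240 K/W.
T_interface = T_in − Q·ΣR_partial = 296 K − (489.4)(0.04240) = 275.25 K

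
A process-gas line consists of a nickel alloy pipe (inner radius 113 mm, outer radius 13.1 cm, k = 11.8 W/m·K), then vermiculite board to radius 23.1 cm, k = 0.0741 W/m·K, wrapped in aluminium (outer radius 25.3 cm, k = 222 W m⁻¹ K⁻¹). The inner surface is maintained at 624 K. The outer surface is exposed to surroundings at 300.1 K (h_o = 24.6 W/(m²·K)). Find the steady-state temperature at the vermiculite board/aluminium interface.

T = 306.8 K

Resistance network (inner→outer):
  R'_nickel alloy = ln(0.131/0.113)/(2πk) = 0.1478/(2π·11.8) = 0.001994 m·K/W
  R'_vermiculite board = ln(0.231/0.131)/(2πk) = 0.5672/(2π·0.0741) = 1.218 m·K/W
  R'_aluminium = ln(0.253/0.231)/(2πk) = 0.09097/(2π·222) = 6.522×10^-5 m·K/W
  R'_conv,out = 1/(2πr h) = 1/(2π·0.253·24.6) = 0.02557 m·K/W
ΣR = 0.001994 + 1.218 + 6.522×10^-5 + 0.02557 = 1.246 m·K/W
Q' = ΔT/ΣR = (624 K − 300.1 K)/1.246 = 260.0 W/m
From the inner boundary to the vermiculite board/aluminium interface, ΣR_partial = 1.220 m·K/W.
T_interface = T_in − Q'·ΣR_partial = 624 K − (260.0)(1.220) = 306.8 K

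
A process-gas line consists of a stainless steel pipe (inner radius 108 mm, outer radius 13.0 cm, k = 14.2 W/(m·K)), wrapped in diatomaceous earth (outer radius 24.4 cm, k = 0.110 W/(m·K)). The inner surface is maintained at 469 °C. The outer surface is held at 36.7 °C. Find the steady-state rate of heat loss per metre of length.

Resistance network (inner→outer):
  R'_stainless steel = ln(0.130/0.108)/(2πk) = 0.1854/(2π·14.2) = 0.002078 m·K/W
  R'_diatomaceous earth = ln(0.244/0.130)/(2πk) = 0.6296/(2π·0.110) = 0.9110 m·K/W
ΣR = 0.002078 + 0.9110 = 0.9131 m·K/W
Q' = ΔT/ΣR = (469 °C − 36.7 °C)/0.9131 = 473 W/m

Q' = 473 W/m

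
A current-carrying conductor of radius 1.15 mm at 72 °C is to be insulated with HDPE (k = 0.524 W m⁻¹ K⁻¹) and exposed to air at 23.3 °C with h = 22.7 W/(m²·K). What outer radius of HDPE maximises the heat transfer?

For a cylinder, r_cr = k_ins/h = 0.524/22.7 = 0.0231 m = 2.31 cm

r_cr = 2.31 cm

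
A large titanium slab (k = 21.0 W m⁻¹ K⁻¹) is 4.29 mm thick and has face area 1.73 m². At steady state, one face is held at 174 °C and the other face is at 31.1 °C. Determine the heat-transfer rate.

Q = kA·ΔT/L = 21.0 × 1.73 × |174 °C − 31.1 °C| / 0.00429 = 1.21×10^6 W

Q = 1.21×10^6 W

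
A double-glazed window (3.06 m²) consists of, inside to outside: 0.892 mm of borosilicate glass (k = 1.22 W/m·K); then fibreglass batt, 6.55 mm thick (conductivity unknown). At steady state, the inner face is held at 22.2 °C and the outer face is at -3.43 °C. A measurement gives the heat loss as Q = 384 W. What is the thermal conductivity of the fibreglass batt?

k = 0.0322 W/m·K

ΣR = ΔT/Q = |22.2 − -3.43|/384 = 0.06674 K/W
Known resistances:
  R_borosilicate glass = L/(kA) = 8.92×10^-4/(1.22·3.06) = 2.389×10^-4 K/W
R_fibreglass batt = ΣR − ΣR_known = 0.06674 − 2.389×10^-4 = 0.06650 K/W
L/(kA) = 0.06650 ⇒ k = 0.00655/(0.06650·3.06) = 0.0322 W/m·K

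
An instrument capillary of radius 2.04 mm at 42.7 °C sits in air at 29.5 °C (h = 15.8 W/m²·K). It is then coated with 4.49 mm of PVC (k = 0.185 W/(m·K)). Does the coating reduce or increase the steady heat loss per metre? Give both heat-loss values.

increases: 2.67 → 5.19 W/m

Critical radius for a cylinder: r_cr = k/h = 0.0117 m = 1.17 cm.
Outer radius after coating: r₂ = 0.00204 + 0.00449 = 0.00653 m.
Since r₁ < r_cr and r₂ ≤ r_cr, the coating moves toward the maximum at r_cr — heat loss rises.
Bare: R = 1/(2πr₁h) = 4.938 m·K/W; Q = 13.2/4.938 = 2.67 W/m.
Coated: R = R_cond + R_conv = 2.544 m·K/W; Q = 13.2/2.544 = 5.19 W/m.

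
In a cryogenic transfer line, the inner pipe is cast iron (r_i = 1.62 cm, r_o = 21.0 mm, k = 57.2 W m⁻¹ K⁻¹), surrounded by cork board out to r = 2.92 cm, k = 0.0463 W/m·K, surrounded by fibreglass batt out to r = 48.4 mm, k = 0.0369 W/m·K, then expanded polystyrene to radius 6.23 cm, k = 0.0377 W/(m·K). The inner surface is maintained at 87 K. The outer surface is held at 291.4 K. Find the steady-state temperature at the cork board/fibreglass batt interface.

T = 140 K

Series thermal resistances, inner to outer:
  R'_cast iron = ln(0.0210/0.0162)/(2πk) = 0.2595/(2π·57.2) = 7.221×10^-4 m·K/W
  R'_cork board = ln(0.0292/0.0210)/(2πk) = 0.3296/(2π·0.0463) = 1.133 m·K/W
  R'_fibreglass batt = ln(0.0484/0.0292)/(2πk) = 0.5053/(2π·0.0369) = 2.180 m·K/W
  R'_expanded polystyrene = ln(0.0623/0.0484)/(2πk) = 0.2525/(2π·0.0377) = 1.066 m·K/W
ΣR = 7.221×10^-4 + 1.133 + 2.180 + 1.066 = 4.380 m·K/W
Q' = ΔT/ΣR = (87 K − 291.4 K)/4.380 = -46.67 W/m
From the inner boundary to the cork board/fibreglass batt interface, ΣR_partial = 1.134 m·K/W.
T_interface = T_in − Q'·ΣR_partial = 87 K − (-46.67)(1.134) = 140 K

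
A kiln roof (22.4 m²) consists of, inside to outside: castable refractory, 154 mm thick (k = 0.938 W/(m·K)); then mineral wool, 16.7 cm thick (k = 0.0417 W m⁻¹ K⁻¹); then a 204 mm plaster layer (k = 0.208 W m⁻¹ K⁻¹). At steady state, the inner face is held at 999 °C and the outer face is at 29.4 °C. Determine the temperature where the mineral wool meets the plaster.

Treat each layer as a resistance in series:
  R_castable refractory = L/(kA) = 0.154/(0.938·22.4) = 0.007329 K/W
  R_mineral wool = L/(kA) = 0.167/(0.0417·22.4) = 0.1788 K/W
  R_plaster = L/(kA) = 0.204/(0.208·22.4) = 0.04378 K/W
ΣR = 0.007329 + 0.1788 + 0.04378 = 0.2299 K/W
Q = ΔT/ΣR = (999 °C − 29.4 °C)/0.2299 = 4217 W
From the inner boundary to the mineral wool/plaster interface, ΣR_partial = 0.1861 K/W.
T_interface = T_in − Q·ΣR_partial = 999 °C − (4217)(0.1861) = 214 °C

T = 214 °C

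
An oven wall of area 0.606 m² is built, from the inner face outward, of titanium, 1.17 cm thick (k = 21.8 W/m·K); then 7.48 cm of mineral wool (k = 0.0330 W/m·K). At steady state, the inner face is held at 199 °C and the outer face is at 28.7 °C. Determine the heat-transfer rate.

Q = 45.5 W

Treat each layer as a resistance in series:
  R_titanium = L/(kA) = 0.0117/(21.8·0.606) = 8.856×10^-4 K/W
  R_mineral wool = L/(kA) = 0.0748/(0.0330·0.606) = 3.740 K/W
ΣR = 8.856×10^-4 + 3.740 = 3.741 K/W
Q = ΔT/ΣR = (199 °C − 28.7 °C)/3.741 = 45.5 W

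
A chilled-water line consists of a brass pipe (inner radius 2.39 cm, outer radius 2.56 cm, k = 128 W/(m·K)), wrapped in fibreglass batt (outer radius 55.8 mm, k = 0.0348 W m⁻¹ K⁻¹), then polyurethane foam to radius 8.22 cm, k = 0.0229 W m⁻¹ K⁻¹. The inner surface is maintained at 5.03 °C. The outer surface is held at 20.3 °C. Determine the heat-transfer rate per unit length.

Q' = 2.44 W/m

Treat each layer as a resistance in series:
  R'_brass = ln(0.0256/0.0239)/(2πk) = 0.06871/(2π·128) = 8.544×10^-5 m·K/W
  R'_fibreglass batt = ln(0.0558/0.0256)/(2πk) = 0.7792/(2π·0.0348) = 3.564 m·K/W
  R'_polyurethane foam = ln(0.0822/0.0558)/(2πk) = 0.3874/(2π·0.0229) = 2.692 m·K/W
ΣR = 8.544×10^-5 + 3.564 + 2.692 = 6.256 m·K/W
Q' = ΔT/ΣR = (5.03 °C − 20.3 °C)/6.256 = -2.44 W/m
(Negative Q' ⇒ heat flows inward; heat gain = 2.44 W/m.)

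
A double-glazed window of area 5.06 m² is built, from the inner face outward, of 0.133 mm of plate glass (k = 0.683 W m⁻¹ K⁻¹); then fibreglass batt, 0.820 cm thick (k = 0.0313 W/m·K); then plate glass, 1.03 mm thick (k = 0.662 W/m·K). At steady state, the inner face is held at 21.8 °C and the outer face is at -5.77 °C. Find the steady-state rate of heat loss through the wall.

Resistance network (inner→outer):
  R_plate glass = L/(kA) = 1.33×10^-4/(0.683·5.06) = 3.848×10^-5 K/W
  R_fibreglass batt = L/(kA) = 0.00820/(0.0313·5.06) = 0.05177 K/W
  R_plate glass = L/(kA) = 0.00103/(0.662·5.06) = 3.075×10^-4 K/W
ΣR = 3.848×10^-5 + 0.05177 + 3.075×10^-4 = 0.05212 K/W
Q = ΔT/ΣR = (21.8 °C − -5.77 °C)/0.05212 = 529 W

Q = 529 W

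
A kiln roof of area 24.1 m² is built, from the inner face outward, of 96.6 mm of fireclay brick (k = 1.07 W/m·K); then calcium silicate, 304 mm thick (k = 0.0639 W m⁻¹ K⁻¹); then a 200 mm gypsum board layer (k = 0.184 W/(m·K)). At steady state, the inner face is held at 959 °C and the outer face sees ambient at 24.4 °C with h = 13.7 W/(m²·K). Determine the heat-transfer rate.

Q = 3750 W

Series thermal resistances, inner to outer:
  R_fireclay brick = L/(kA) = 0.0966/(1.07·24.1) = 0.003746 K/W
  R_calcium silicate = L/(kA) = 0.304/(0.0639·24.1) = 0.1974 K/W
  R_gypsum board = L/(kA) = 0.200/(0.184·24.1) = 0.04510 K/W
  R_conv,out = 1/(hA) = 1/(13.7·24.1) = 0.003029 K/W
ΣR = 0.003746 + 0.1974 + 0.04510 + 0.003029 = 0.2493 K/W
Q = ΔT/ΣR = (959 °C − 24.4 °C)/0.2493 = 3750 W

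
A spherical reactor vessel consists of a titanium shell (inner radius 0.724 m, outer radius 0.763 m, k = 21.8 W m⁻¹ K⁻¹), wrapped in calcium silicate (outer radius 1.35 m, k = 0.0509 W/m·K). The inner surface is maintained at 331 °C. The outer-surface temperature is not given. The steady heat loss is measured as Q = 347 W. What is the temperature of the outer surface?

Sum the resistances:
  R_titanium = (1/0.724 − 1/0.763)/(4πk) = 0.07060/(4π·21.8) = 2.577×10^-4 K/W
  R_calcium silicate = (1/0.763 − 1/1.35)/(4πk) = 0.5699/(4π·0.0509) = 0.8909 K/W
ΣR = 0.8912 K/W
ΔT = Q·ΣR = 347 × 0.8912 = 309.2 K
Heat flows outward, so T_out = T_in − ΔT = 331 − 309.2 = 21.8 °C

T_out = 21.8 °C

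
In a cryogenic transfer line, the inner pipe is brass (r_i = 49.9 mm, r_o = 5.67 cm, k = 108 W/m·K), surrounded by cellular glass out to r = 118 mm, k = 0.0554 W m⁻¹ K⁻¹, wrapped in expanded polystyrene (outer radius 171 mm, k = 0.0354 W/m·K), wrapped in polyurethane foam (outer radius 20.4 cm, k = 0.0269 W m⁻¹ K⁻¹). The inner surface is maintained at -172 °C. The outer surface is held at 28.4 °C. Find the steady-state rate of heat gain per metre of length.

Resistance network (inner→outer):
  R'_brass = ln(0.0567/0.0499)/(2πk) = 0.1278/(2π·108) = 1.883×10^-4 m·K/W
  R'_cellular glass = ln(0.118/0.0567)/(2πk) = 0.7329/(2π·0.0554) = 2.106 m·K/W
  R'_expanded polystyrene = ln(0.171/0.118)/(2πk) = 0.3710/(2π·0.0354) = 1.668 m·K/W
  R'_polyurethane foam = ln(0.204/0.171)/(2πk) = 0.1765/(2π·0.0269) = 1.044 m·K/W
ΣR = 1.883×10^-4 + 2.106 + 1.668 + 1.044 = 4.818 m·K/W
Q' = ΔT/ΣR = (-172 °C − 28.4 °C)/4.818 = -41.6 W/m
(Negative Q' ⇒ heat flows inward; heat gain = 41.6 W/m.)

Q' = 41.6 W/m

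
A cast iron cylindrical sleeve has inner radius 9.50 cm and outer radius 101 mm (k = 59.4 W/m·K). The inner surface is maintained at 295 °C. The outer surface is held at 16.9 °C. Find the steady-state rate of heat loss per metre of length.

Q' = 1690 kW/m

Q' = 2πk·ΔT/ln(r₂/r₁) = 2π × 59.4 × 278.1 / ln(0.101/0.0950) = 1.69×10^6 W/m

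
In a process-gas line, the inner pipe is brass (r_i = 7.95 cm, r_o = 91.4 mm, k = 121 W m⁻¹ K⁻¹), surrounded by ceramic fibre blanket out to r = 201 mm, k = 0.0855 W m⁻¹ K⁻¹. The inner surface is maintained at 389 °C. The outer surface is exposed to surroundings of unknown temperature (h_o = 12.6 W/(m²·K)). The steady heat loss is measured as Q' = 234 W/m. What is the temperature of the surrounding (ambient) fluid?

T_out = 31.0 °C

Sum the resistances:
  R'_brass = ln(0.0914/0.0795)/(2πk) = 0.1395/(2π·121) = 1.835×10^-4 m·K/W
  R'_ceramic fibre blanket = ln(0.201/0.0914)/(2πk) = 0.7881/(2π·0.0855) = 1.467 m·K/W
  R'_conv,out = 1/(2πr h) = 1/(2π·0.201·12.6) = 0.06284 m·K/W
ΣR = 1.530 m·K/W
ΔT = Q'·ΣR = 234 × 1.530 = 358.0 K
Heat flows outward, so T_out = T_in − ΔT = 389 − 358.0 = 31.0 °C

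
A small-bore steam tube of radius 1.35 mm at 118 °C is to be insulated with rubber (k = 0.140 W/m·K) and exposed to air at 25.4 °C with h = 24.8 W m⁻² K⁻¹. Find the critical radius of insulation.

For a cylinder, r_cr = k_ins/h = 0.140/24.8 = 0.00565 m = 0.565 cm

r_cr = 0.565 cm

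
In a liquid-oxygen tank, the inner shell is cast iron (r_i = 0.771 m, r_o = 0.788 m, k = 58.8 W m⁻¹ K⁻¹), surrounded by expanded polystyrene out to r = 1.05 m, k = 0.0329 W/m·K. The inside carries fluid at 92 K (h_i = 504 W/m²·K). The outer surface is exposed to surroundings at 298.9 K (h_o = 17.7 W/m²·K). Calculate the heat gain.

Treat each layer as a resistance in series:
  R_conv,in = 1/(4πr²h) = 1/(4π·0.771²·504) = 2.656×10^-4 K/W
  R_cast iron = (1/0.771 − 1/0.788)/(4πk) = 0.02798/(4π·58.8) = 3.787×10^-5 K/W
  R_expanded polystyrene = (1/0.788 − 1/1.05)/(4πk) = 0.3167/(4π·0.0329) = 0.7659 K/W
  R_conv,out = 1/(4πr²h) = 1/(4π·1.05²·17.7) = 0.004078 K/W
ΣR = 2.656×10^-4 + 3.787×10^-5 + 0.7659 + 0.004078 = 0.7703 K/W
Q = ΔT/ΣR = (92 K − 298.9 K)/0.7703 = -269 W
(Negative Q ⇒ heat flows inward; heat gain = 269 W.)

Q = 269 W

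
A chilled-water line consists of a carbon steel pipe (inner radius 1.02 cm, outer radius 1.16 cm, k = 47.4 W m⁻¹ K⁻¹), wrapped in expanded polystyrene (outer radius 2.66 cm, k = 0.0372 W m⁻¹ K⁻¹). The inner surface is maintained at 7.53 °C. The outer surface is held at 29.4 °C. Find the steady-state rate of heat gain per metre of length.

Series thermal resistances, inner to outer:
  R'_carbon steel = ln(0.0116/0.0102)/(2πk) = 0.1286/(2π·47.4) = 4.319×10^-4 m·K/W
  R'_expanded polystyrene = ln(0.0266/0.0116)/(2πk) = 0.8299/(2π·0.0372) = 3.551 m·K/W
ΣR = 4.319×10^-4 + 3.551 = 3.551 m·K/W
Q' = ΔT/ΣR = (7.53 °C − 29.4 °C)/3.551 = -6.16 W/m
(Negative Q' ⇒ heat flows inward; heat gain = 6.16 W/m.)

Q' = 6.16 W/m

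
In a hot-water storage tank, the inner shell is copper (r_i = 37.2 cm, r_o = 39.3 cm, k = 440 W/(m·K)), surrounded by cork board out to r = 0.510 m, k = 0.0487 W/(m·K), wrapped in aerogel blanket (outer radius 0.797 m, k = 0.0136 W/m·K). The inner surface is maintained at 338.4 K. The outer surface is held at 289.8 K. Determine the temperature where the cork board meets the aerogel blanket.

T = 329.3 K

Treat each layer as a resistance in series:
  R_copper = (1/0.372 − 1/0.393)/(4πk) = 0.1436/(4π·440) = 2.598×10^-5 K/W
  R_cork board = (1/0.393 − 1/0.510)/(4πk) = 0.5837/(4π·0.0487) = 0.9539 K/W
  R_aerogel blanket = (1/0.510 − 1/0.797)/(4πk) = 0.7061/(4π·0.0136) = 4.131 K/W
ΣR = 2.598×10^-5 + 0.9539 + 4.131 = 5.085 K/W
Q = ΔT/ΣR = (338.4 K − 289.8 K)/5.085 = 9.558 W
From the inner boundary to the cork board/aerogel blanket interface, ΣR_partial = 0.9539 K/W.
T_interface = T_in − Q·ΣR_partial = 338.4 K − (9.558)(0.9539) = 329.3 K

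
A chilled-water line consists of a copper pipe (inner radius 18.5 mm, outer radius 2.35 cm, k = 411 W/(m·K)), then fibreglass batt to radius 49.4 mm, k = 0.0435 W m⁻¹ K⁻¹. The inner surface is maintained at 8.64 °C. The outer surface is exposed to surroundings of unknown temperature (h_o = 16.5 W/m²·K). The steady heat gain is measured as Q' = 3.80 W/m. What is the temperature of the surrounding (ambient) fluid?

Series resistances:
  R'_copper = ln(0.0235/0.0185)/(2πk) = 0.2392/(2π·411) = 9.264×10^-5 m·K/W
  R'_fibreglass batt = ln(0.0494/0.0235)/(2πk) = 0.7430/(2π·0.0435) = 2.718 m·K/W
  R'_conv,out = 1/(2πr h) = 1/(2π·0.0494·16.5) = 0.1953 m·K/W
ΣR = 2.914 m·K/W
ΔT = Q'·ΣR = 3.80 × 2.914 = 11.07 K
Heat flows inward, so T_out = T_in + ΔT = 8.64 + 11.07 = 19.7 °C

T_out = 19.7 °C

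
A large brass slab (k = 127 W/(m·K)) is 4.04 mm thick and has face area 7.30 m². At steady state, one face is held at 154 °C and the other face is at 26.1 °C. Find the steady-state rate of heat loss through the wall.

Q = kA·ΔT/L = 127 × 7.30 × |154 °C − 26.1 °C| / 0.00404 = 2.94×10^7 W

Q = 2.94×10^7 W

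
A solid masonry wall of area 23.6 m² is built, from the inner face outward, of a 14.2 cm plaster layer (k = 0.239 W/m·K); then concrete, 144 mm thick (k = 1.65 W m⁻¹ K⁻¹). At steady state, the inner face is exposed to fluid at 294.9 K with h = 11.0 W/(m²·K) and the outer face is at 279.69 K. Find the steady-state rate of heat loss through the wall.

Treat each layer as a resistance in series:
  R_conv,in = 1/(hA) = 1/(11.0·23.6) = 0.003852 K/W
  R_plaster = L/(kA) = 0.142/(0.239·23.6) = 0.02518 K/W
  R_concrete = L/(kA) = 0.144/(1.65·23.6) = 0.003698 K/W
ΣR = 0.003852 + 0.02518 + 0.003698 = 0.03273 K/W
Q = ΔT/ΣR = (294.9 K − 279.69 K)/0.03273 = 465 W

Q = 465 W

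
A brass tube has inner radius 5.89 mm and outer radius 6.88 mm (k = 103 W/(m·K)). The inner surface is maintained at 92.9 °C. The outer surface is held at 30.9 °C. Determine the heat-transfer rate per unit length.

Q' = 2.58×10^5 W/m

Q' = 2πk·ΔT/ln(r₂/r₁) = 2π × 103 × 62 / ln(0.00688/0.00589) = 2.58×10^5 W/m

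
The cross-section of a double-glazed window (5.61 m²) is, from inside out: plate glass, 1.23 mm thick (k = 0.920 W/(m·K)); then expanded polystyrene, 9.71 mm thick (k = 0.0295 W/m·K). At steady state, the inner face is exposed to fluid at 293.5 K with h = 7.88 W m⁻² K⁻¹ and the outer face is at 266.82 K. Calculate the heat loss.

Treat each layer as a resistance in series:
  R_conv,in = 1/(hA) = 1/(7.88·5.61) = 0.02262 K/W
  R_plate glass = L/(kA) = 0.00123/(0.920·5.61) = 2.383×10^-4 K/W
  R_expanded polystyrene = L/(kA) = 0.00971/(0.0295·5.61) = 0.05867 K/W
ΣR = 0.02262 + 2.383×10^-4 + 0.05867 = 0.08153 K/W
Q = ΔT/ΣR = (293.5 K − 266.82 K)/0.08153 = 327 W

Q = 327 W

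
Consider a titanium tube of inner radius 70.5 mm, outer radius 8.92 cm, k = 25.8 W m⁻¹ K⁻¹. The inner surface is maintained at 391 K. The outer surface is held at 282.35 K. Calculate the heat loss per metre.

Q' = 74900 W/m

Q' = 2πk·ΔT/ln(r₂/r₁) = 2π × 25.8 × 108.65 / ln(0.0892/0.0705) = 74900 W/m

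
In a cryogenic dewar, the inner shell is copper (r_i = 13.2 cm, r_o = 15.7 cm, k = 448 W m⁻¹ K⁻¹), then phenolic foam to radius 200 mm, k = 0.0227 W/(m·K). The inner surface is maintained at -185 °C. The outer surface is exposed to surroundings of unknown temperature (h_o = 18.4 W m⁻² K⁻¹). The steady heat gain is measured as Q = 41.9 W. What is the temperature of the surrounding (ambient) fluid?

T_out = 20.7 °C

Series resistances:
  R_copper = (1/0.132 − 1/0.157)/(4πk) = 1.206/(4π·448) = 2.143×10^-4 K/W
  R_phenolic foam = (1/0.157 − 1/0.200)/(4πk) = 1.369/(4π·0.0227) = 4.801 K/W
  R_conv,out = 1/(4πr²h) = 1/(4π·0.200²·18.4) = 0.1081 K/W
ΣR = 4.909 K/W
ΔT = Q·ΣR = 41.9 × 4.909 = 205.7 K
Heat flows inward, so T_out = T_in + ΔT = -185 + 205.7 = 20.7 °C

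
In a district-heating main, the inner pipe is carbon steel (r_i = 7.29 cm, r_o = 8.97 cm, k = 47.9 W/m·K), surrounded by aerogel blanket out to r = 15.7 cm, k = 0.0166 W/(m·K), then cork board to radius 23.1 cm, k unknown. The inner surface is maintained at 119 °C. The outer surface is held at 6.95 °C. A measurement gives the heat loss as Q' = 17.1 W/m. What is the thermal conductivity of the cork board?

k = 0.0519 W/m·K

ΣR = ΔT/Q' = |119 − 6.95|/17.1 = 6.553 m·K/W
Known resistances:
  R'_carbon steel = ln(0.0897/0.0729)/(2πk) = 0.2074/(2π·47.9) = 6.891×10^-4 m·K/W
  R'_aerogel blanket = ln(0.157/0.0897)/(2πk) = 0.5598/(2π·0.0166) = 5.367 m·K/W
R_cork board = ΣR − ΣR_known = 6.553 − 5.368 = 1.185 m·K/W
ln(r₂/r₁)/(2πk) = 1.185 ⇒ k = 0.3862/(2π·1.185) = 0.0519 W/m·K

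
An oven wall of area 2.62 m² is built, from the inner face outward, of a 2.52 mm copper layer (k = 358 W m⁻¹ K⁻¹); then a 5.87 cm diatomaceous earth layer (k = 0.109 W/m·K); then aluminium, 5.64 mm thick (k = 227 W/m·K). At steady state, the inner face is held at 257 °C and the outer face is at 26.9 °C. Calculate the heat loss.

Q = 1120 W

Treat each layer as a resistance in series:
  R_copper = L/(kA) = 0.00252/(358·2.62) = 2.687×10^-6 K/W
  R_diatomaceous earth = L/(kA) = 0.0587/(0.109·2.62) = 0.2055 K/W
  R_aluminium = L/(kA) = 0.00564/(227·2.62) = 9.483×10^-6 K/W
ΣR = 2.687×10^-6 + 0.2055 + 9.483×10^-6 = 0.2055 K/W
Q = ΔT/ΣR = (257 °C − 26.9 °C)/0.2055 = 1120 W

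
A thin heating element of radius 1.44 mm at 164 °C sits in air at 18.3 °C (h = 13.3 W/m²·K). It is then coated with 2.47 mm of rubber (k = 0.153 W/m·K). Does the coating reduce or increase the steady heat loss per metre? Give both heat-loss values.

Critical radius for a cylinder: r_cr = k/h = 0.0115 m = 1.15 cm.
Outer radius after coating: r₂ = 0.00144 + 0.00247 = 0.00391 m.
Since r₁ < r_cr and r₂ ≤ r_cr, the coating moves toward the maximum at r_cr — heat loss rises.
Bare: R = 1/(2πr₁h) = 8.310 m·K/W; Q = 145.7/8.310 = 17.5 W/m.
Coated: R = R_cond + R_conv = 4.100 m·K/W; Q = 145.7/4.100 = 35.5 W/m.

increases: 17.5 → 35.5 W/m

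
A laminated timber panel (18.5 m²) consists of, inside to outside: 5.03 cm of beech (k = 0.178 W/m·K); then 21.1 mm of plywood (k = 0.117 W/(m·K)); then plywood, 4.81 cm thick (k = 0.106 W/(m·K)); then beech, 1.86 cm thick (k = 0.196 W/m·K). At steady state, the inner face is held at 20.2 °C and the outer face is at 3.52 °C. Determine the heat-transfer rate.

Series thermal resistances, inner to outer:
  R_beech = L/(kA) = 0.0503/(0.178·18.5) = 0.01527 K/W
  R_plywood = L/(kA) = 0.0211/(0.117·18.5) = 0.009748 K/W
  R_plywood = L/(kA) = 0.0481/(0.106·18.5) = 0.02453 K/W
  R_beech = L/(kA) = 0.0186/(0.196·18.5) = 0.005130 K/W
ΣR = 0.01527 + 0.009748 + 0.02453 + 0.005130 = 0.05468 K/W
Q = ΔT/ΣR = (20.2 °C − 3.52 °C)/0.05468 = 305 W

Q = 305 W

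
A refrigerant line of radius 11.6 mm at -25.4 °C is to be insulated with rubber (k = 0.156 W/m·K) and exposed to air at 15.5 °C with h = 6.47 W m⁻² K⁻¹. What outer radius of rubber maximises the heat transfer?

For a cylinder, r_cr = k_ins/h = 0.156/6.47 = 0.0241 m = 2.41 cm

r_cr = 2.41 cm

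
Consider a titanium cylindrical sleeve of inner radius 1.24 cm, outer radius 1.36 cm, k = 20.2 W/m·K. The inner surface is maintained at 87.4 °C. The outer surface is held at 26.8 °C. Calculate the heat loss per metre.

Q' = 2πk·ΔT/ln(r₂/r₁) = 2π × 20.2 × 60.6 / ln(0.0136/0.0124) = 83300 W/m

Q' = 83300 W/m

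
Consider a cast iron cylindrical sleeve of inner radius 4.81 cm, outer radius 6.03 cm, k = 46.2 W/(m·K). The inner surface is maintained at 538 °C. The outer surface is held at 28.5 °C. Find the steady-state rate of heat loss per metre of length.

Q' = 2πk·ΔT/ln(r₂/r₁) = 2π × 46.2 × 509.5 / ln(0.0603/0.0481) = 6.54×10^5 W/m

Q' = 654 kW/m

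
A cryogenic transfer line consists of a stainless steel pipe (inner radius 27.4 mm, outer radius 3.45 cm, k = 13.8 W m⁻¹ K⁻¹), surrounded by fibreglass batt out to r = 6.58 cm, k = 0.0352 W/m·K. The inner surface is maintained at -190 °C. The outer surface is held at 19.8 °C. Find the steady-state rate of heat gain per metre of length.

Series thermal resistances, inner to outer:
  R'_stainless steel = ln(0.0345/0.0274)/(2πk) = 0.2304/(2π·13.8) = 0.002657 m·K/W
  R'_fibreglass batt = ln(0.0658/0.0345)/(2πk) = 0.6457/(2π·0.0352) = 2.919 m·K/W
ΣR = 0.002657 + 2.919 = 2.922 m·K/W
Q' = ΔT/ΣR = (-190 °C − 19.8 °C)/2.922 = -71.8 W/m
(Negative Q' ⇒ heat flows inward; heat gain = 71.8 W/m.)

Q' = 71.8 W/m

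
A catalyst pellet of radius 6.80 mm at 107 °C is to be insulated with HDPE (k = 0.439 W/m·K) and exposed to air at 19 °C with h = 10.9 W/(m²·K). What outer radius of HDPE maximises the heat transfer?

r_cr = 8.06 cm

For a sphere, r_cr = 2k_ins/h = 2·0.439/10.9 = 0.0806 m = 8.06 cm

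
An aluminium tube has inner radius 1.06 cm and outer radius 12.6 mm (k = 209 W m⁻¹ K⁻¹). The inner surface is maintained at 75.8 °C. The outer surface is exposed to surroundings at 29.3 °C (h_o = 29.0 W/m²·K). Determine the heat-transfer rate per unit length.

Q' = 107 W/m

Treat each layer as a resistance in series:
  R'_aluminium = ln(0.0126/0.0106)/(2πk) = 0.1728/(2π·209) = 1.316×10^-4 m·K/W
  R'_conv,out = 1/(2πr h) = 1/(2π·0.0126·29.0) = 0.4356 m·K/W
ΣR = 1.316×10^-4 + 0.4356 = 0.4357 m·K/W
Q' = ΔT/ΣR = (75.8 °C − 29.3 °C)/0.4357 = 107 W/m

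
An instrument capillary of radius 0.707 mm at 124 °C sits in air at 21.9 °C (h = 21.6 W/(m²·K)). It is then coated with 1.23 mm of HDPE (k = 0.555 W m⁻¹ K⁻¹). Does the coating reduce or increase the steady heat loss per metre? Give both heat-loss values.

increases: 9.80 → 24.9 W/m

Critical radius for a cylinder: r_cr = k/h = 0.0257 m = 2.57 cm.
Outer radius after coating: r₂ = 7.07×10^-4 + 0.00123 = 0.001937 m.
Since r₁ < r_cr and r₂ ≤ r_cr, the coating moves toward the maximum at r_cr — heat loss rises.
Bare: R = 1/(2πr₁h) = 10.42 m·K/W; Q = 102.1/10.42 = 9.80 W/m.
Coated: R = R_cond + R_conv = 4.093 m·K/W; Q = 102.1/4.093 = 24.9 W/m.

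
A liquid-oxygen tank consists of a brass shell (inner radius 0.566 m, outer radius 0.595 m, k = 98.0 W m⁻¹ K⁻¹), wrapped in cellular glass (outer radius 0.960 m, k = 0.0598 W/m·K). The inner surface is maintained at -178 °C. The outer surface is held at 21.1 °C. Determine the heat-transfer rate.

Q = 234 W

Treat each layer as a resistance in series:
  R_brass = (1/0.566 − 1/0.595)/(4πk) = 0.08611/(4π·98.0) = 6.992×10^-5 K/W
  R_cellular glass = (1/0.595 − 1/0.960)/(4πk) = 0.6390/(4π·0.0598) = 0.8503 K/W
ΣR = 6.992×10^-5 + 0.8503 = 0.8504 K/W
Q = ΔT/ΣR = (-178 °C − 21.1 °C)/0.8504 = -234 W
(Negative Q ⇒ heat flows inward; heat gain = 234 W.)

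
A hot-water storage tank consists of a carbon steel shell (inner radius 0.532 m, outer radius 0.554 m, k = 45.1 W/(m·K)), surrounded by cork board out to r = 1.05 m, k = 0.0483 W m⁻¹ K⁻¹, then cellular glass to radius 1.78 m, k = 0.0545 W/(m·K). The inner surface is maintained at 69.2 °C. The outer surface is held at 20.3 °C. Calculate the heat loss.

Q = 24.8 W

Series thermal resistances, inner to outer:
  R_carbon steel = (1/0.532 − 1/0.554)/(4πk) = 0.07465/(4π·45.1) = 1.317×10^-4 K/W
  R_cork board = (1/0.554 − 1/1.05)/(4πk) = 0.8527/(4π·0.0483) = 1.405 K/W
  R_cellular glass = (1/1.05 − 1/1.78)/(4πk) = 0.3906/(4π·0.0545) = 0.5703 K/W
ΣR = 1.317×10^-4 + 1.405 + 0.5703 = 1.975 K/W
Q = ΔT/ΣR = (69.2 °C − 20.3 °C)/1.975 = 24.8 W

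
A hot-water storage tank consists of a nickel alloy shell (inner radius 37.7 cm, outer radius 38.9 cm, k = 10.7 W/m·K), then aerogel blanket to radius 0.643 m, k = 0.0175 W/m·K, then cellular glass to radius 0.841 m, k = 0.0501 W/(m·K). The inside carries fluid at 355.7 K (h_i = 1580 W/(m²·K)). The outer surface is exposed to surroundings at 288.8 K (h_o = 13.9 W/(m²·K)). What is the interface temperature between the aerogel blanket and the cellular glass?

T = 296.4 K

Treat each layer as a resistance in series:
  R_conv,in = 1/(4πr²h) = 1/(4π·0.377²·1580) = 3.544×10^-4 K/W
  R_nickel alloy = (1/0.377 − 1/0.389)/(4πk) = 0.08183/(4π·10.7) = 6.086×10^-4 K/W
  R_aerogel blanket = (1/0.389 − 1/0.643)/(4πk) = 1.015/(4π·0.0175) = 4.618 K/W
  R_cellular glass = (1/0.643 − 1/0.841)/(4πk) = 0.3661/(4π·0.0501) = 0.5816 K/W
  R_conv,out = 1/(4πr²h) = 1/(4π·0.841²·13.9) = 0.008094 K/W
ΣR = 3.544×10^-4 + 6.086×10^-4 + 4.618 + 0.5816 + 0.008094 = 5.209 K/W
Q = ΔT/ΣR = (355.7 K − 288.8 K)/5.209 = 12.84 W
From the inner boundary to the aerogel blanket/cellular glass interface, ΣR_partial = 4.619 K/W.
T_interface = T_in − Q·ΣR_partial = 355.7 K − (12.84)(4.619) = 296.4 K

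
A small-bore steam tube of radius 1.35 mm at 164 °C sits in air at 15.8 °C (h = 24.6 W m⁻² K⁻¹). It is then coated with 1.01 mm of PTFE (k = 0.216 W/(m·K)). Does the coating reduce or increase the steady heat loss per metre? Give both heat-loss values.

Critical radius for a cylinder: r_cr = k/h = 0.00878 m = 0.878 cm.
Outer radius after coating: r₂ = 0.00135 + 0.00101 = 0.00236 m.
Since r₁ < r_cr and r₂ ≤ r_cr, the coating moves toward the maximum at r_cr — heat loss rises.
Bare: R = 1/(2πr₁h) = 4.792 m·K/W; Q = 148.2/4.792 = 30.9 W/m.
Coated: R = R_cond + R_conv = 3.153 m·K/W; Q = 148.2/3.153 = 47.0 W/m.

increases: 30.9 → 47.0 W/m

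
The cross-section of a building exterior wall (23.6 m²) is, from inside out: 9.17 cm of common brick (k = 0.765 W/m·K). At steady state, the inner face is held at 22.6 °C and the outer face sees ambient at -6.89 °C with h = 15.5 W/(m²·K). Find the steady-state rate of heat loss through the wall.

Q = 3770 W

Resistance network (inner→outer):
  R_common brick = L/(kA) = 0.0917/(0.765·23.6) = 0.005079 K/W
  R_conv,out = 1/(hA) = 1/(15.5·23.6) = 0.002734 K/W
ΣR = 0.005079 + 0.002734 = 0.007813 K/W
Q = ΔT/ΣR = (22.6 °C − -6.89 °C)/0.007813 = 3770 W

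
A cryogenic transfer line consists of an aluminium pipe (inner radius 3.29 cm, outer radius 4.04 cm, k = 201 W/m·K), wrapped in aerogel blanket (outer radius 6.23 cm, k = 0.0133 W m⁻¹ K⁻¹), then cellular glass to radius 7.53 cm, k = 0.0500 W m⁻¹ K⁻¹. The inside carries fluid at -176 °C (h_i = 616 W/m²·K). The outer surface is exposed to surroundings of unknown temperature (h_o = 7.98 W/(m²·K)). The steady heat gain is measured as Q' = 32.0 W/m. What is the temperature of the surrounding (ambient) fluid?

T_out = 17.9 °C

Sum the resistances:
  R'_conv,in = 1/(2πr h) = 1/(2π·0.0329·616) = 0.007853 m·K/W
  R'_aluminium = ln(0.0404/0.0329)/(2πk) = 0.2054/(2π·201) = 1.626×10^-4 m·K/W
  R'_aerogel blanket = ln(0.0623/0.0404)/(2πk) = 0.4331/(2π·0.0133) = 5.183 m·K/W
  R'_cellular glass = ln(0.0753/0.0623)/(2πk) = 0.1895/(2π·0.0500) = 0.6033 m·K/W
  R'_conv,out = 1/(2πr h) = 1/(2π·0.0753·7.98) = 0.2649 m·K/W
ΣR = 6.059 m·K/W
ΔT = Q'·ΣR = 32.0 × 6.059 = 193.9 K
Heat flows inward, so T_out = T_in + ΔT = -176 + 193.9 = 17.9 °C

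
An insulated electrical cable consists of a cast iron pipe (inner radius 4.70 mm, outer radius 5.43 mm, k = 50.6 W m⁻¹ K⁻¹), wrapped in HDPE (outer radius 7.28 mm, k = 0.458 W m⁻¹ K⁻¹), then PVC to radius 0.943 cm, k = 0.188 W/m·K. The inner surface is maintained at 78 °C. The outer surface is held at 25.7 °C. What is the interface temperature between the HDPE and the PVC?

Treat each layer as a resistance in series:
  R'_cast iron = ln(0.00543/0.00470)/(2πk) = 0.1444/(2π·50.6) = 4.541×10^-4 m·K/W
  R'_HDPE = ln(0.00728/0.00543)/(2πk) = 0.2932/(2π·0.458) = 0.1019 m·K/W
  R'_PVC = ln(0.00943/0.00728)/(2πk) = 0.2588/(2π·0.188) = 0.2191 m·K/W
ΣR = 4.541×10^-4 + 0.1019 + 0.2191 = 0.3215 m·K/W
Q' = ΔT/ΣR = (78 °C − 25.7 °C)/0.3215 = 162.7 W/m
From the inner boundary to the HDPE/PVC interface, ΣR_partial = 0.1024 m·K/W.
T_interface = T_in − Q'·ΣR_partial = 78 °C − (162.7)(0.1024) = 61.3 °C

T = 61.3 °C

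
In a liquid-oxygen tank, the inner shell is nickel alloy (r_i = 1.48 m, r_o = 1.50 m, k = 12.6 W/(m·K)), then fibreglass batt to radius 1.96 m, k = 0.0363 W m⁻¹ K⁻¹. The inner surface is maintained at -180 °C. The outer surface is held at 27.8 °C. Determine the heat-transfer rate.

Series thermal resistances, inner to outer:
  R_nickel alloy = (1/1.48 − 1/1.50)/(4πk) = 0.009009/(4π·12.6) = 5.690×10^-5 K/W
  R_fibreglass batt = (1/1.50 − 1/1.96)/(4πk) = 0.1565/(4π·0.0363) = 0.3430 K/W
ΣR = 5.690×10^-5 + 0.3430 = 0.3431 K/W
Q = ΔT/ΣR = (-180 °C − 27.8 °C)/0.3431 = -606 W
(Negative Q ⇒ heat flows inward; heat gain = 606 W.)

Q = 606 W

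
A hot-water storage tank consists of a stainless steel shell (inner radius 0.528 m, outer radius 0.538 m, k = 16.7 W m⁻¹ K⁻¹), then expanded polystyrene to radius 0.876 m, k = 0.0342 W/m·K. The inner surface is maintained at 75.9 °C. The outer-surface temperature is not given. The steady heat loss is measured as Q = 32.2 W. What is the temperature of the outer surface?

T_out = 22.2 °C

Series resistances:
  R_stainless steel = (1/0.528 − 1/0.538)/(4πk) = 0.03520/(4π·16.7) = 1.677×10^-4 K/W
  R_expanded polystyrene = (1/0.538 − 1/0.876)/(4πk) = 0.7172/(4π·0.0342) = 1.669 K/W
ΣR = 1.669 K/W
ΔT = Q·ΣR = 32.2 × 1.669 = 53.74 K
Heat flows outward, so T_out = T_in − ΔT = 75.9 − 53.74 = 22.2 °C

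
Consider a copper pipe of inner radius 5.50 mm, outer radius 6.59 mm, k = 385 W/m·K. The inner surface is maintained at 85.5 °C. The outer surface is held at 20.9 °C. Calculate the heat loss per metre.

Q' = 864 kW/m

Q' = 2πk·ΔT/ln(r₂/r₁) = 2π × 385 × 64.6 / ln(0.00659/0.00550) = 8.64×10^5 W/m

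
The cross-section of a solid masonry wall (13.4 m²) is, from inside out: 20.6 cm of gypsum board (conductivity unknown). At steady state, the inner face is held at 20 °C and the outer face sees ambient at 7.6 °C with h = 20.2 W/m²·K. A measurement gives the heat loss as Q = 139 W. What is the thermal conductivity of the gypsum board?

k = 0.180 W/m·K

ΣR = ΔT/Q = |20 − 7.6|/139 = 0.08921 K/W
Known resistances:
  R_conv,out = 1/(hA) = 1/(20.2·13.4) = 0.003694 K/W
R_gypsum board = ΣR − ΣR_known = 0.08921 − 0.003694 = 0.08552 K/W
L/(kA) = 0.08552 ⇒ k = 0.206/(0.08552·13.4) = 0.180 W/m·K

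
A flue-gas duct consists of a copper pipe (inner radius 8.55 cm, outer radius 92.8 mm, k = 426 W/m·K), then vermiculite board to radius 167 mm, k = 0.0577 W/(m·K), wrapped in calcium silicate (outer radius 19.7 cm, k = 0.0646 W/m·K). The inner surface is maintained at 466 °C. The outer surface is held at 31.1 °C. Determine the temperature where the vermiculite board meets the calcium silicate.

T = 118 °C

Series thermal resistances, inner to outer:
  R'_copper = ln(0.0928/0.0855)/(2πk) = 0.08193/(2π·426) = 3.061×10^-5 m·K/W
  R'_vermiculite board = ln(0.167/0.0928)/(2πk) = 0.5875/(2π·0.0577) = 1.621 m·K/W
  R'_calcium silicate = ln(0.197/0.167)/(2πk) = 0.1652/(2π·0.0646) = 0.4070 m·K/W
ΣR = 3.061×10^-5 + 1.621 + 0.4070 = 2.028 m·K/W
Q' = ΔT/ΣR = (466 °C − 31.1 °C)/2.028 = 214.4 W/m
From the inner boundary to the vermiculite board/calcium silicate interface, ΣR_partial = 1.621 m·K/W.
T_interface = T_in − Q'·ΣR_partial = 466 °C − (214.4)(1.621) = 118 °C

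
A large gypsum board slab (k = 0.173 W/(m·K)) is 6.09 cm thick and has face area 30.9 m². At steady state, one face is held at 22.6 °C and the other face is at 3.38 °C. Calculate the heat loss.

Q = kA·ΔT/L = 0.173 × 30.9 × |22.6 °C − 3.38 °C| / 0.0609 = 1690 W

Q = 1690 W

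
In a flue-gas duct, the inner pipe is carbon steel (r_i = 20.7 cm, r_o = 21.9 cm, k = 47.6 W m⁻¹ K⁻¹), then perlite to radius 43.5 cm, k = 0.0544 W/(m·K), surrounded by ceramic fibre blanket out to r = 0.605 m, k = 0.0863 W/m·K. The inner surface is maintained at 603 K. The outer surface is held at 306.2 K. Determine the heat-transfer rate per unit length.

Series thermal resistances, inner to outer:
  R'_carbon steel = ln(0.219/0.207)/(2πk) = 0.05635/(2π·47.6) = 1.884×10^-4 m·K/W
  R'_perlite = ln(0.435/0.219)/(2πk) = 0.6863/(2π·0.0544) = 2.008 m·K/W
  R'_ceramic fibre blanket = ln(0.605/0.435)/(2πk) = 0.3299/(2π·0.0863) = 0.6084 m·K/W
ΣR = 1.884×10^-4 + 2.008 + 0.6084 = 2.617 m·K/W
Q' = ΔT/ΣR = (603 K − 306.2 K)/2.617 = 113 W/m

Q' = 113 W/m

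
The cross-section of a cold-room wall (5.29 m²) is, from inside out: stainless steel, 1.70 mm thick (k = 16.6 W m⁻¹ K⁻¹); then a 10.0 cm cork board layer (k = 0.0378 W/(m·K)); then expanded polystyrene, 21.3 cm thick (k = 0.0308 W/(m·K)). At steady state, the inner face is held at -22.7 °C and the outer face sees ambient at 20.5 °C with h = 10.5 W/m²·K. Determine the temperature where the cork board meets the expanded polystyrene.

T = -10.9 °C

Resistance network (inner→outer):
  R_stainless steel = L/(kA) = 0.00170/(16.6·5.29) = 1.936×10^-5 K/W
  R_cork board = L/(kA) = 0.100/(0.0378·5.29) = 0.5001 K/W
  R_expanded polystyrene = L/(kA) = 0.213/(0.0308·5.29) = 1.307 K/W
  R_conv,out = 1/(hA) = 1/(10.5·5.29) = 0.01800 K/W
ΣR = 1.936×10^-5 + 0.5001 + 1.307 + 0.01800 = 1.825 K/W
Q = ΔT/ΣR = (-22.7 °C − 20.5 °C)/1.825 = -23.67 W
From the inner boundary to the cork board/expanded polystyrene interface, ΣR_partial = 0.5001 K/W.
T_interface = T_in − Q·ΣR_partial = -22.7 °C − (-23.67)(0.5001) = -10.9 °C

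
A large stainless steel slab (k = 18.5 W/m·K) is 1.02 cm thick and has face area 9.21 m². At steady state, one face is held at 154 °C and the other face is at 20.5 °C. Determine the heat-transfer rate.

Q = 2230 kW

Q = kA·ΔT/L = 18.5 × 9.21 × |154 °C − 20.5 °C| / 0.0102 = 2.23×10^6 W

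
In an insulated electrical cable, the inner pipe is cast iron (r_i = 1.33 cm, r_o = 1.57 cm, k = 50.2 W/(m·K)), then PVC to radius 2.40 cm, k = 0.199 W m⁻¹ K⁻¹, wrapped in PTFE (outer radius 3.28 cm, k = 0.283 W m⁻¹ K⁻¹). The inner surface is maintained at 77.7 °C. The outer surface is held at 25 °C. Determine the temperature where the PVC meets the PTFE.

Resistance network (inner→outer):
  R'_cast iron = ln(0.0157/0.0133)/(2πk) = 0.1659/(2π·50.2) = 5.260×10^-4 m·K/W
  R'_PVC = ln(0.0240/0.0157)/(2πk) = 0.4244/(2π·0.199) = 0.3394 m·K/W
  R'_PTFE = ln(0.0328/0.0240)/(2πk) = 0.3124/(2π·0.283) = 0.1757 m·K/W
ΣR = 5.260×10^-4 + 0.3394 + 0.1757 = 0.5156 m·K/W
Q' = ΔT/ΣR = (77.7 °C − 25 °C)/0.5156 = 102.2 W/m
From the inner boundary to the PVC/PTFE interface, ΣR_partial = 0.3399 m·K/W.
T_interface = T_in − Q'·ΣR_partial = 77.7 °C − (102.2)(0.3399) = 43.0 °C

T = 43.0 °C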